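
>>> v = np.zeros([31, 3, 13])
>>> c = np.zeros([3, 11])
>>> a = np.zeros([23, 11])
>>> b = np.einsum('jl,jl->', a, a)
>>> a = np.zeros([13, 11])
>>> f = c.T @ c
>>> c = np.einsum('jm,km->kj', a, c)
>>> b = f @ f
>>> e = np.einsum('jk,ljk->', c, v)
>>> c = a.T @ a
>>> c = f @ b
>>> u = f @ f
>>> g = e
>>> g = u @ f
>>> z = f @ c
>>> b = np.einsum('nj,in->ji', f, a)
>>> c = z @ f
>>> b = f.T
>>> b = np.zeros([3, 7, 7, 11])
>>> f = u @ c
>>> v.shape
(31, 3, 13)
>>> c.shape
(11, 11)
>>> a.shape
(13, 11)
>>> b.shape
(3, 7, 7, 11)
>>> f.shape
(11, 11)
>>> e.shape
()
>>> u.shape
(11, 11)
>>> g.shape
(11, 11)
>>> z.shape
(11, 11)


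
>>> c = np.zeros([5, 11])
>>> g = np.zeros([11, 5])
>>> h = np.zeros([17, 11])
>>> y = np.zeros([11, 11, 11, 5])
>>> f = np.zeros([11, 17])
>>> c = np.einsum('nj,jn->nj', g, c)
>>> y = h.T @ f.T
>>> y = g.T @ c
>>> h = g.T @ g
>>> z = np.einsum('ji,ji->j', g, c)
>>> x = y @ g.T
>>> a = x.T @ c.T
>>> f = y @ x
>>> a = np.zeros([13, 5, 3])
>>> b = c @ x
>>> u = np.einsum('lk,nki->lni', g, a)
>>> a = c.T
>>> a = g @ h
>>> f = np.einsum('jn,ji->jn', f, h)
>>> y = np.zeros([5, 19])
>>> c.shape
(11, 5)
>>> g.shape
(11, 5)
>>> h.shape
(5, 5)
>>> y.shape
(5, 19)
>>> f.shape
(5, 11)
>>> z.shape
(11,)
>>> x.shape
(5, 11)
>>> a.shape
(11, 5)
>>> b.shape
(11, 11)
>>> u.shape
(11, 13, 3)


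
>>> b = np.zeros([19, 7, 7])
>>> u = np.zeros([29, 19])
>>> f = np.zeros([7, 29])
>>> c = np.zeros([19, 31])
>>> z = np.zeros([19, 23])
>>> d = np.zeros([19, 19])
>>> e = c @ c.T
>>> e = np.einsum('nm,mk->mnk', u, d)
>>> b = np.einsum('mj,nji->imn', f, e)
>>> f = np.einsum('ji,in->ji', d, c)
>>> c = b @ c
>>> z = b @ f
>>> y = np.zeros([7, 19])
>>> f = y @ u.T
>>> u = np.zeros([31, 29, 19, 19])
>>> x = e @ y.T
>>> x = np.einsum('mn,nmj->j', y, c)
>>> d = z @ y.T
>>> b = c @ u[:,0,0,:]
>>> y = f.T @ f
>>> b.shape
(19, 7, 19)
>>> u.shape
(31, 29, 19, 19)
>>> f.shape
(7, 29)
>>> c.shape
(19, 7, 31)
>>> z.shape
(19, 7, 19)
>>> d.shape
(19, 7, 7)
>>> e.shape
(19, 29, 19)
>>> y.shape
(29, 29)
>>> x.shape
(31,)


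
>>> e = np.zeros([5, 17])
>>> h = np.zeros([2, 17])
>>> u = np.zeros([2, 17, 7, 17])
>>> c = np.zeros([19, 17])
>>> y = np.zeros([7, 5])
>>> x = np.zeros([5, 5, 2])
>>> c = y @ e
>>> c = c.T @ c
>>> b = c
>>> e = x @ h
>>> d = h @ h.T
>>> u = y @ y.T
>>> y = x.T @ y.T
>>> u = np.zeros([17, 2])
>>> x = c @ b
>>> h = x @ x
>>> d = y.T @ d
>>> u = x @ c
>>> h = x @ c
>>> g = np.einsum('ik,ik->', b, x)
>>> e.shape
(5, 5, 17)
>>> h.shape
(17, 17)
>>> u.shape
(17, 17)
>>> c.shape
(17, 17)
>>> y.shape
(2, 5, 7)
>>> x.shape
(17, 17)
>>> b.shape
(17, 17)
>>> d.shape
(7, 5, 2)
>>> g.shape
()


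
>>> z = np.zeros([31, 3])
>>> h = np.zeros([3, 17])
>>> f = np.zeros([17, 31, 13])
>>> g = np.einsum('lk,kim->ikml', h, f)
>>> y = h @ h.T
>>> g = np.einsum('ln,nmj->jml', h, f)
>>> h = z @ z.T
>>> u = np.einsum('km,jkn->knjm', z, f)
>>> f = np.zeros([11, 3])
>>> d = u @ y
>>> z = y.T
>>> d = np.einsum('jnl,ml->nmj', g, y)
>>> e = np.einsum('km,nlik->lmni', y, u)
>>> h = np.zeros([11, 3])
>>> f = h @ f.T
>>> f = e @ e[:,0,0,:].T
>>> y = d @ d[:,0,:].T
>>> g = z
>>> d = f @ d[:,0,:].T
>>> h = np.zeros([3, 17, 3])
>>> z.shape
(3, 3)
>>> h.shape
(3, 17, 3)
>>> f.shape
(13, 3, 31, 13)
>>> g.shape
(3, 3)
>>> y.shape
(31, 3, 31)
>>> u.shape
(31, 13, 17, 3)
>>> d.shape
(13, 3, 31, 31)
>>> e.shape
(13, 3, 31, 17)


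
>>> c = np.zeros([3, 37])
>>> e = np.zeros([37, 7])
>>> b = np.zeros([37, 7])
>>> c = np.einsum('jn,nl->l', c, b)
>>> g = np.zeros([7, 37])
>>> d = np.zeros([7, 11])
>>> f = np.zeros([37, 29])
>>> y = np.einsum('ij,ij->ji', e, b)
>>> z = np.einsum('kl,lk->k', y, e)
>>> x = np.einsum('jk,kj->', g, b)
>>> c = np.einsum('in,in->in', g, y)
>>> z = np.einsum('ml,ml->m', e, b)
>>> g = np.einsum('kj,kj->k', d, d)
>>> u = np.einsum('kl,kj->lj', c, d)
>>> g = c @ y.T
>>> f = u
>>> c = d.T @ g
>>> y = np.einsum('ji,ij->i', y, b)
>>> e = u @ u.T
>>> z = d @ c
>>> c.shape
(11, 7)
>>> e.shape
(37, 37)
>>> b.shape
(37, 7)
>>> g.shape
(7, 7)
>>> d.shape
(7, 11)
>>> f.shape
(37, 11)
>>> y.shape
(37,)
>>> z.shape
(7, 7)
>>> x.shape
()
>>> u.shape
(37, 11)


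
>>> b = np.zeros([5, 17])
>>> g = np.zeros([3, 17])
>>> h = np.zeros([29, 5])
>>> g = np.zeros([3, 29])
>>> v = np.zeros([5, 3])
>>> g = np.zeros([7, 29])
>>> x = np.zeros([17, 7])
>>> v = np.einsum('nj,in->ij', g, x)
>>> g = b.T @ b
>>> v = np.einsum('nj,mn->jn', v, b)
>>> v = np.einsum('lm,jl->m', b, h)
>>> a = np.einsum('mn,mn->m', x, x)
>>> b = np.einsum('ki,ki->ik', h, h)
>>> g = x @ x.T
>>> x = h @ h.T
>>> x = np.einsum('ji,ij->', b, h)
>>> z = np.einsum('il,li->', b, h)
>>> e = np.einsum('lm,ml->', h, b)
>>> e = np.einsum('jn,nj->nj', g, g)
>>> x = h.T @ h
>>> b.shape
(5, 29)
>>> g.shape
(17, 17)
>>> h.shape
(29, 5)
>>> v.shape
(17,)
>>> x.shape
(5, 5)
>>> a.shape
(17,)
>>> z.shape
()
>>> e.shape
(17, 17)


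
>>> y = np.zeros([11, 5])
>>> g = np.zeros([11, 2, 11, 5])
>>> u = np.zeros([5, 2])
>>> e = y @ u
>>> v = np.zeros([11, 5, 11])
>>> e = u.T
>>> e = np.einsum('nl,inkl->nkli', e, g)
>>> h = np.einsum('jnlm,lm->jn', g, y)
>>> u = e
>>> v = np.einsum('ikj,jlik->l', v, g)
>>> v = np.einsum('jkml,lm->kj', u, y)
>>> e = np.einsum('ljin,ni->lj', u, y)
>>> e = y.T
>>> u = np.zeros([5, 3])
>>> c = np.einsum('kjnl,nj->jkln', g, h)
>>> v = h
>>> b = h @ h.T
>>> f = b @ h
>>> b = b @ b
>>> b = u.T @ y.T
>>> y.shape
(11, 5)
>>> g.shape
(11, 2, 11, 5)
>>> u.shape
(5, 3)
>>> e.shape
(5, 11)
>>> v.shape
(11, 2)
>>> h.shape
(11, 2)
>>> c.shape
(2, 11, 5, 11)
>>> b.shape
(3, 11)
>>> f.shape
(11, 2)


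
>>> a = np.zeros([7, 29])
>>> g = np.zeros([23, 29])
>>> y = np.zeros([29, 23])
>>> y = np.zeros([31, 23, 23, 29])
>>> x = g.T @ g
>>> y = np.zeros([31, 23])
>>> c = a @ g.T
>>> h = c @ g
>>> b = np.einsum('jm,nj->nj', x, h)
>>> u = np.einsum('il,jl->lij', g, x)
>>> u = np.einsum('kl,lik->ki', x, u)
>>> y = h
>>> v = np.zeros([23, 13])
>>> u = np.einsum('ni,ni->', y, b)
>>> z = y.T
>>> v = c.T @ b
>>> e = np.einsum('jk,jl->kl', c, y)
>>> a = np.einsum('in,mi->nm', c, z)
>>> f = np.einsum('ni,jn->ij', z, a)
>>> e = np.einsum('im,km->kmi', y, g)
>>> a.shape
(23, 29)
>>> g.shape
(23, 29)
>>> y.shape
(7, 29)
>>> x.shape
(29, 29)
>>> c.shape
(7, 23)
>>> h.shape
(7, 29)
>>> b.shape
(7, 29)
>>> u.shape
()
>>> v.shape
(23, 29)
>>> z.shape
(29, 7)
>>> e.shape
(23, 29, 7)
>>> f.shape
(7, 23)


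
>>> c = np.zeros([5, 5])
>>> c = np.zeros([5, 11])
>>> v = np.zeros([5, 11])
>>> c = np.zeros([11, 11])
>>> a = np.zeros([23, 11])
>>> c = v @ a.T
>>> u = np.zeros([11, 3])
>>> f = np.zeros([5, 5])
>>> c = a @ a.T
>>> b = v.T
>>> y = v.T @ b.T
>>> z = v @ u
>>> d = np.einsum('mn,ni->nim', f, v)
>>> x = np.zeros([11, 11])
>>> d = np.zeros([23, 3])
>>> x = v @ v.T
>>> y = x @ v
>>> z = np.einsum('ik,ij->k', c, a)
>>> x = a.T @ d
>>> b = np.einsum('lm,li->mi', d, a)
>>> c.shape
(23, 23)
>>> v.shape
(5, 11)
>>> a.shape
(23, 11)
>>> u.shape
(11, 3)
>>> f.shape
(5, 5)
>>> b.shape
(3, 11)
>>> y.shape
(5, 11)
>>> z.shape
(23,)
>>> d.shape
(23, 3)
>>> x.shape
(11, 3)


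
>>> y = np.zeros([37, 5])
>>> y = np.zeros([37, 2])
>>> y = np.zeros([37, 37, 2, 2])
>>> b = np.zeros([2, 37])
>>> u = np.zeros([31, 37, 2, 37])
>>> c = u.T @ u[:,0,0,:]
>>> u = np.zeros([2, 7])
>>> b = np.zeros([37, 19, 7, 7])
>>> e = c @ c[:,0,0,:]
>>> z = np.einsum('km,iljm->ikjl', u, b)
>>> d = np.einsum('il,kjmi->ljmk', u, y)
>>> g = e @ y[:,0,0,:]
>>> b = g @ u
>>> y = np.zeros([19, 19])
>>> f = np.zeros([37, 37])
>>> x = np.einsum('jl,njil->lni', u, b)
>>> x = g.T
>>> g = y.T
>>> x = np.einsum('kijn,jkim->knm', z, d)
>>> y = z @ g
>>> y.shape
(37, 2, 7, 19)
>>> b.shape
(37, 2, 37, 7)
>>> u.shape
(2, 7)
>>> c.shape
(37, 2, 37, 37)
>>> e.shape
(37, 2, 37, 37)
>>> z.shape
(37, 2, 7, 19)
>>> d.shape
(7, 37, 2, 37)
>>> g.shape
(19, 19)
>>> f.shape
(37, 37)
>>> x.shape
(37, 19, 37)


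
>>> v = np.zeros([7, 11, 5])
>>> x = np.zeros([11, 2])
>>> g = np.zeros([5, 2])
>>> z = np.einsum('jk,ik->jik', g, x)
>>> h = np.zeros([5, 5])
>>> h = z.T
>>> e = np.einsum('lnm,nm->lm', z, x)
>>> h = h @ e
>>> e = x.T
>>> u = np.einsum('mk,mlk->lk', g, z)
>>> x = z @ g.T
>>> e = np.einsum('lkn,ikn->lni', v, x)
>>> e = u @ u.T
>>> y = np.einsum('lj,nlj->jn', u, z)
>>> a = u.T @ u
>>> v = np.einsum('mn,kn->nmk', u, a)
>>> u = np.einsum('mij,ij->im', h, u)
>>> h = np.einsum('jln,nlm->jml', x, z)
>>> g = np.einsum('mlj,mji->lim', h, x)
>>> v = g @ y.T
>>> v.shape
(2, 5, 2)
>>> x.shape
(5, 11, 5)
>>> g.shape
(2, 5, 5)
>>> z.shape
(5, 11, 2)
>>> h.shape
(5, 2, 11)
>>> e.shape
(11, 11)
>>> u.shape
(11, 2)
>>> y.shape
(2, 5)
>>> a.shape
(2, 2)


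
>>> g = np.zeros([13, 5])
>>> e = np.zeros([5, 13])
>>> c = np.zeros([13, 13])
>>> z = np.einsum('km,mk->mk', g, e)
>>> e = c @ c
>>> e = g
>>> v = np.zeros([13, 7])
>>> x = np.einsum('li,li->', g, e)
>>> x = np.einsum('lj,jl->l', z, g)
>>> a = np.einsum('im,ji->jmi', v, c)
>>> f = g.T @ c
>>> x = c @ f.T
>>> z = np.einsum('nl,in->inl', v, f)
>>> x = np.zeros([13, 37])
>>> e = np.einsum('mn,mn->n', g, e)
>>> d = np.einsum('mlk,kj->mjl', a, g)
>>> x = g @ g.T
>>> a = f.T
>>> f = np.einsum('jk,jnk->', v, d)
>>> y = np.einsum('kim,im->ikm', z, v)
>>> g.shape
(13, 5)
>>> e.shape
(5,)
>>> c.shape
(13, 13)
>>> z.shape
(5, 13, 7)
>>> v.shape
(13, 7)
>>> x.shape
(13, 13)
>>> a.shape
(13, 5)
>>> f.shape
()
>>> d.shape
(13, 5, 7)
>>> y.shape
(13, 5, 7)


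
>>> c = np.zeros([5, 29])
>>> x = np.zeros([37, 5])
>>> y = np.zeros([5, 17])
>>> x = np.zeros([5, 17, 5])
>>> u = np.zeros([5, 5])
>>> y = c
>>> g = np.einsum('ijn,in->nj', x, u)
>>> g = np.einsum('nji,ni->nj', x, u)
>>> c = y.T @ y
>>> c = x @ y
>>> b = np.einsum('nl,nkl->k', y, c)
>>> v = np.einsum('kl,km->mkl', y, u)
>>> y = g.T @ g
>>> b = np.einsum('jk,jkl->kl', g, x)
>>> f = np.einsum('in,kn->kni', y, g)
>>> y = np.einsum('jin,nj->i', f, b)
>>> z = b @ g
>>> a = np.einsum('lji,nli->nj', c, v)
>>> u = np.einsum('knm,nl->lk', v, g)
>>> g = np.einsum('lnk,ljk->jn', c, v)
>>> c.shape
(5, 17, 29)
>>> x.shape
(5, 17, 5)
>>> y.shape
(17,)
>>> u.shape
(17, 5)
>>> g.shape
(5, 17)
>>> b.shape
(17, 5)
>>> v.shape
(5, 5, 29)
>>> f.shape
(5, 17, 17)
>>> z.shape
(17, 17)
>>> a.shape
(5, 17)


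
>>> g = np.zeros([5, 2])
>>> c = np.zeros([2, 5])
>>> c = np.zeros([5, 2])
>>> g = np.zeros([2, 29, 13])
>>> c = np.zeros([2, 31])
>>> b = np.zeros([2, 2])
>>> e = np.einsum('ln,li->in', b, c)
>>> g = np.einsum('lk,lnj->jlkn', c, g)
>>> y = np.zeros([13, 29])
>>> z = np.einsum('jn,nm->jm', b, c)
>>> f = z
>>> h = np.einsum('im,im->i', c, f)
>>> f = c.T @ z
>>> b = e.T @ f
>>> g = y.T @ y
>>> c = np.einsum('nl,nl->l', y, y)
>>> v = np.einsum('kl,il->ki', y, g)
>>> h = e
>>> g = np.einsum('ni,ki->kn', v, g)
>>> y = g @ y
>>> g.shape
(29, 13)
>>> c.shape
(29,)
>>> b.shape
(2, 31)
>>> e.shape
(31, 2)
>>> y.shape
(29, 29)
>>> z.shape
(2, 31)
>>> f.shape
(31, 31)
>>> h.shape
(31, 2)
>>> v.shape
(13, 29)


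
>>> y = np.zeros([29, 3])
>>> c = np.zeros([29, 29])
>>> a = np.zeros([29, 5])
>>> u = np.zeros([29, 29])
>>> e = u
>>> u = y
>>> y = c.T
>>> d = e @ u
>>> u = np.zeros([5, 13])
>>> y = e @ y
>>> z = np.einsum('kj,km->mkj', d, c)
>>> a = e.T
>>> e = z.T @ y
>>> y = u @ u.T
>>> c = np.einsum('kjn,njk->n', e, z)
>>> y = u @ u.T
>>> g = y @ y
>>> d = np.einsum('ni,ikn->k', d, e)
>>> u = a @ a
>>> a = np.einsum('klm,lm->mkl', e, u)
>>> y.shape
(5, 5)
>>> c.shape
(29,)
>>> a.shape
(29, 3, 29)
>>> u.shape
(29, 29)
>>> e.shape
(3, 29, 29)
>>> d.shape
(29,)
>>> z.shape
(29, 29, 3)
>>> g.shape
(5, 5)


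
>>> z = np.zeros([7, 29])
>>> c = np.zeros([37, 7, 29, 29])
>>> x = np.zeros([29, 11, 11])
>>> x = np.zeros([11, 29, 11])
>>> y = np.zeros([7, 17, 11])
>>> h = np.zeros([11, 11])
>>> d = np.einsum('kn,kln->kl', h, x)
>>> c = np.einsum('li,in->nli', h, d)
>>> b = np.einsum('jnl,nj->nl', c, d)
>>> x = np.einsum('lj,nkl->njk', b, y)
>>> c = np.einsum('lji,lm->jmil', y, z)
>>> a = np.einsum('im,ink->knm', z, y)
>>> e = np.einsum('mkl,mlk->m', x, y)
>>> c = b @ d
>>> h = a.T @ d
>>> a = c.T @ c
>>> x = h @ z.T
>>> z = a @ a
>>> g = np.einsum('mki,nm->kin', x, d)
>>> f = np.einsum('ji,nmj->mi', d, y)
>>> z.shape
(29, 29)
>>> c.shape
(11, 29)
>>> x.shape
(29, 17, 7)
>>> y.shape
(7, 17, 11)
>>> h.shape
(29, 17, 29)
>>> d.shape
(11, 29)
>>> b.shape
(11, 11)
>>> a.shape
(29, 29)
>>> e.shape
(7,)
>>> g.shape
(17, 7, 11)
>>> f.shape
(17, 29)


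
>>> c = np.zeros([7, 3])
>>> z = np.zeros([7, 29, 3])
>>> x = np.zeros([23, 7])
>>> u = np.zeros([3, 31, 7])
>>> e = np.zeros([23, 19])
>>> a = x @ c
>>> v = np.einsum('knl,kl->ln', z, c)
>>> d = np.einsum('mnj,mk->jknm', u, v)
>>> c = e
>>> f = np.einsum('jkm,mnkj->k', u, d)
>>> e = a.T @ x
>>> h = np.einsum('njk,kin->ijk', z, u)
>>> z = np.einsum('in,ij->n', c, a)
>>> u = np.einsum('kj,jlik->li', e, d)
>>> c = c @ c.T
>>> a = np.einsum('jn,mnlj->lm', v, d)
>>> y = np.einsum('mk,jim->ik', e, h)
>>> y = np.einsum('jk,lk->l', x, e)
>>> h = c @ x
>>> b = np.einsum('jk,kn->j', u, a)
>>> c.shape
(23, 23)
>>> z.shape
(19,)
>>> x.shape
(23, 7)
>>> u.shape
(29, 31)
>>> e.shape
(3, 7)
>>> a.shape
(31, 7)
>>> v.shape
(3, 29)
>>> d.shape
(7, 29, 31, 3)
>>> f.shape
(31,)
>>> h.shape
(23, 7)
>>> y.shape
(3,)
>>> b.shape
(29,)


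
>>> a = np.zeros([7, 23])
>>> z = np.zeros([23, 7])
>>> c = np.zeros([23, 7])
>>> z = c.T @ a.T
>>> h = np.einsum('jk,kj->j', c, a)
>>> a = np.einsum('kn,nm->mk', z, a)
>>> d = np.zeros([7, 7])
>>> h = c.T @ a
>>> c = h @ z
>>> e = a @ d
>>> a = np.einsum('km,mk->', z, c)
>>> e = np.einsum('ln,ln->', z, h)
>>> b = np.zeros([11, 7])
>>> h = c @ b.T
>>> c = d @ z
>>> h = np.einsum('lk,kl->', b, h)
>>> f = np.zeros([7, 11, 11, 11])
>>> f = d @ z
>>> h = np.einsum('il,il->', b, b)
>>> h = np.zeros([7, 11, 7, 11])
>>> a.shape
()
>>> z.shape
(7, 7)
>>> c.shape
(7, 7)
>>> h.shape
(7, 11, 7, 11)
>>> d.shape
(7, 7)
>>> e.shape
()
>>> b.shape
(11, 7)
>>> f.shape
(7, 7)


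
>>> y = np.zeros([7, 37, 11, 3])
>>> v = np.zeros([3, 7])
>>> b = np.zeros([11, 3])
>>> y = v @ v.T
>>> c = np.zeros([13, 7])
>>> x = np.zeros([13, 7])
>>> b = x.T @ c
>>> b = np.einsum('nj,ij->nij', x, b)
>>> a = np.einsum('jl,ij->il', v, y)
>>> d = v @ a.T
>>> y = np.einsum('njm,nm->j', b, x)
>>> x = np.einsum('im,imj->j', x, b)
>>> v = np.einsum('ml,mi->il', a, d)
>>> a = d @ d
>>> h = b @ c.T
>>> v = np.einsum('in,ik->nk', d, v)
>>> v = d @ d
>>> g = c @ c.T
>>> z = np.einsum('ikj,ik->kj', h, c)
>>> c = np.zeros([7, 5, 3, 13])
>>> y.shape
(7,)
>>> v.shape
(3, 3)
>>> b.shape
(13, 7, 7)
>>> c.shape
(7, 5, 3, 13)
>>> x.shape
(7,)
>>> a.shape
(3, 3)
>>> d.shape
(3, 3)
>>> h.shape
(13, 7, 13)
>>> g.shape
(13, 13)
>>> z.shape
(7, 13)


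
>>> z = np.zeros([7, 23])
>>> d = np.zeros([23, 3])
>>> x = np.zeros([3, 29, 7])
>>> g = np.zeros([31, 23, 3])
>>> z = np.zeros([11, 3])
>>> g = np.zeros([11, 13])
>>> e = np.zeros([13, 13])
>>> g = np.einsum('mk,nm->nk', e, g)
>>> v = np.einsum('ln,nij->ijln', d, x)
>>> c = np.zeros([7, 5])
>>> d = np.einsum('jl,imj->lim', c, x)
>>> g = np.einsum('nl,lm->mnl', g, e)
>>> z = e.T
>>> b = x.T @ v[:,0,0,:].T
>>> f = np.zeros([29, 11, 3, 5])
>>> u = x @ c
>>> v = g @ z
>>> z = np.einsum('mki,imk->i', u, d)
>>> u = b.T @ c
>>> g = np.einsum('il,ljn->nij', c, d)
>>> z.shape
(5,)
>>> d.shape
(5, 3, 29)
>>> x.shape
(3, 29, 7)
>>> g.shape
(29, 7, 3)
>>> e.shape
(13, 13)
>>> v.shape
(13, 11, 13)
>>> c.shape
(7, 5)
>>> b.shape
(7, 29, 29)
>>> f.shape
(29, 11, 3, 5)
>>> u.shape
(29, 29, 5)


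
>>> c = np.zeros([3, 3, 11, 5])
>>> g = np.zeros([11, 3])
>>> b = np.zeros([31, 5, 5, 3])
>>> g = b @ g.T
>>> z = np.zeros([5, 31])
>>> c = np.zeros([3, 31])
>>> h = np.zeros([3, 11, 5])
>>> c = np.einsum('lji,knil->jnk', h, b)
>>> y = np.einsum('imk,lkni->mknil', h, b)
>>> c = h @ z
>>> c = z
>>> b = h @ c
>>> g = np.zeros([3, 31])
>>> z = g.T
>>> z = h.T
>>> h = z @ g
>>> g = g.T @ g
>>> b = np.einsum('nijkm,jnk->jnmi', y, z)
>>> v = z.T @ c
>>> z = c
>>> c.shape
(5, 31)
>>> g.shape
(31, 31)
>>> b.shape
(5, 11, 31, 5)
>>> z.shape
(5, 31)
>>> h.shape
(5, 11, 31)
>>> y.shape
(11, 5, 5, 3, 31)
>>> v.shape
(3, 11, 31)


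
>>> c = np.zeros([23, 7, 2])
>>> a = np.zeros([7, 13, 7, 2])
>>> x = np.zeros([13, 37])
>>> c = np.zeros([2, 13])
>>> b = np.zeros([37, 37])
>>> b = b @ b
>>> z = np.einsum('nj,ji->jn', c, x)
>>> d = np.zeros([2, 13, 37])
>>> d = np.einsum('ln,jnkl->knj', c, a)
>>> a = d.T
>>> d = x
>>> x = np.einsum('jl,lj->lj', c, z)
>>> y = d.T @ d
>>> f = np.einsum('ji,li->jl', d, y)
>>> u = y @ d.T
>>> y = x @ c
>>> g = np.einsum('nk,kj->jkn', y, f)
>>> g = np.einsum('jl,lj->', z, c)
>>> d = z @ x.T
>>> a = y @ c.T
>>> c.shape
(2, 13)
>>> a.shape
(13, 2)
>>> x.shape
(13, 2)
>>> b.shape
(37, 37)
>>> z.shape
(13, 2)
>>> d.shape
(13, 13)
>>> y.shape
(13, 13)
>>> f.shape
(13, 37)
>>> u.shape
(37, 13)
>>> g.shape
()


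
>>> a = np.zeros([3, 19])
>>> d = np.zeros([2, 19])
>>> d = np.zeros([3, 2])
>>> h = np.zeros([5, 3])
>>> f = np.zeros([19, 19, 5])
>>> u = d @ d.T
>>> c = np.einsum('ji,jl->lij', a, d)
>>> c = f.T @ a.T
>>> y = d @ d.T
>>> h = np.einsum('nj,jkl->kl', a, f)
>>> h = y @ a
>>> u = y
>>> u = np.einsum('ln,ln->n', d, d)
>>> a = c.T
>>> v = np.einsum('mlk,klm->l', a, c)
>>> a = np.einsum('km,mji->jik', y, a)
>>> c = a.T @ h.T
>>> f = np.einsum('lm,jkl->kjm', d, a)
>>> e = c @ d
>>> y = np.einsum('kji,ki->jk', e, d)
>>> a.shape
(19, 5, 3)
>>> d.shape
(3, 2)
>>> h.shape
(3, 19)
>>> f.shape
(5, 19, 2)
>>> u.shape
(2,)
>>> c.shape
(3, 5, 3)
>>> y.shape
(5, 3)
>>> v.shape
(19,)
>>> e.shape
(3, 5, 2)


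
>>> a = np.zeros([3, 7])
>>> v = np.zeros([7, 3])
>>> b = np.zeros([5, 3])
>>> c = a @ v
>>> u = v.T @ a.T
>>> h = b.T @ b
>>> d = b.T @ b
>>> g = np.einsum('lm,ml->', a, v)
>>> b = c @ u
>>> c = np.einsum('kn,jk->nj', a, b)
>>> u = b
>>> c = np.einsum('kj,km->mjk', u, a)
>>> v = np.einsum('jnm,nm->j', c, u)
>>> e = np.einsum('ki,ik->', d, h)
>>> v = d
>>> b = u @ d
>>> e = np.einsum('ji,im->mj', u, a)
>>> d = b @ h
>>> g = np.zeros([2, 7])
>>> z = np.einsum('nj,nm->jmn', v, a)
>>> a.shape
(3, 7)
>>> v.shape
(3, 3)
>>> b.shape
(3, 3)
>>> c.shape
(7, 3, 3)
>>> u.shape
(3, 3)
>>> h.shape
(3, 3)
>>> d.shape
(3, 3)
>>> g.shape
(2, 7)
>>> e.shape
(7, 3)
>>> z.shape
(3, 7, 3)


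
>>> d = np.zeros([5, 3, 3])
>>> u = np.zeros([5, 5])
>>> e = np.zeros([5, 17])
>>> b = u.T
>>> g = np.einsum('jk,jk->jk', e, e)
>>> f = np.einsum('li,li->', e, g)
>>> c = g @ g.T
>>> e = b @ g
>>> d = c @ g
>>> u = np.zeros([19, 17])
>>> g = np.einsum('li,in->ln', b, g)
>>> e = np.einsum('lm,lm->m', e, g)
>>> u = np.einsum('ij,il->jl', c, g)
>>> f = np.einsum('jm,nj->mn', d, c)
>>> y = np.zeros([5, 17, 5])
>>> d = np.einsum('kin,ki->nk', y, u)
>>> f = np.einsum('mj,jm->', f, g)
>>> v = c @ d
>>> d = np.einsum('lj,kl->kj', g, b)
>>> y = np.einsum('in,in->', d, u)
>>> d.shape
(5, 17)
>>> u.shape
(5, 17)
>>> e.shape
(17,)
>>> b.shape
(5, 5)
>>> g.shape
(5, 17)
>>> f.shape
()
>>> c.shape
(5, 5)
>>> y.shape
()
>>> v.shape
(5, 5)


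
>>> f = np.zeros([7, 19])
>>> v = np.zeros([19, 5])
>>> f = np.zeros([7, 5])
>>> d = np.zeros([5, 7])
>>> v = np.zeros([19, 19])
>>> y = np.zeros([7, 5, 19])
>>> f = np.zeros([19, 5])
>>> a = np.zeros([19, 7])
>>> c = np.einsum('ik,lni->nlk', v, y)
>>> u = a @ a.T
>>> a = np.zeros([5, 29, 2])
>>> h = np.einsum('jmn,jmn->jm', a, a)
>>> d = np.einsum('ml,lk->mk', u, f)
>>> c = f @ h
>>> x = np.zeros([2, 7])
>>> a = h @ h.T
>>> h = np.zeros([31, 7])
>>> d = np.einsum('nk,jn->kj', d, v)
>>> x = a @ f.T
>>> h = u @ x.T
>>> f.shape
(19, 5)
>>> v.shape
(19, 19)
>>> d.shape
(5, 19)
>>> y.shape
(7, 5, 19)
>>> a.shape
(5, 5)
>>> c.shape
(19, 29)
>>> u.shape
(19, 19)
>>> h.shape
(19, 5)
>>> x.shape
(5, 19)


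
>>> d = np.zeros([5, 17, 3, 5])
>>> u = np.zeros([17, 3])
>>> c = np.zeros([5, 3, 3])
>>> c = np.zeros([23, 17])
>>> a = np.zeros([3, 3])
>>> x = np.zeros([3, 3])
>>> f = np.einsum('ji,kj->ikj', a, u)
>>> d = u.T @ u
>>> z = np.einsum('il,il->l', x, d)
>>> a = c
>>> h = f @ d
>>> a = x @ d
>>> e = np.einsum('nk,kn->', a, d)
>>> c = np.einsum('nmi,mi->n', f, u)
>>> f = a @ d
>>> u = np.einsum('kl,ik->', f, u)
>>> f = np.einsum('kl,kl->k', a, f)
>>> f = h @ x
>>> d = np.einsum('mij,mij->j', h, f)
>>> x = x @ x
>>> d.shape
(3,)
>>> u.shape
()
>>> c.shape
(3,)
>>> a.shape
(3, 3)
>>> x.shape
(3, 3)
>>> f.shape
(3, 17, 3)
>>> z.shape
(3,)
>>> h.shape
(3, 17, 3)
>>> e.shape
()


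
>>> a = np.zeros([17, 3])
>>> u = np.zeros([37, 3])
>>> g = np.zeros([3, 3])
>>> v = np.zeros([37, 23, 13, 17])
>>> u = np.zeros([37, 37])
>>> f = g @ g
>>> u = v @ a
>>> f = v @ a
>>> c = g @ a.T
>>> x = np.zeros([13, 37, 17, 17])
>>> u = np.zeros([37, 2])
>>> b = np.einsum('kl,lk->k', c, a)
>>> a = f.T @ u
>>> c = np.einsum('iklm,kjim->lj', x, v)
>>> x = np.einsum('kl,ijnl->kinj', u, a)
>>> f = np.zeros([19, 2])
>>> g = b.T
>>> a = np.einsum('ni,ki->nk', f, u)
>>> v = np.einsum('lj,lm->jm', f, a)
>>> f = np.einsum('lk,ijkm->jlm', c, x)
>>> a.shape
(19, 37)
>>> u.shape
(37, 2)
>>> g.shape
(3,)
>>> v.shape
(2, 37)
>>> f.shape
(3, 17, 13)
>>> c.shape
(17, 23)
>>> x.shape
(37, 3, 23, 13)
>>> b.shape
(3,)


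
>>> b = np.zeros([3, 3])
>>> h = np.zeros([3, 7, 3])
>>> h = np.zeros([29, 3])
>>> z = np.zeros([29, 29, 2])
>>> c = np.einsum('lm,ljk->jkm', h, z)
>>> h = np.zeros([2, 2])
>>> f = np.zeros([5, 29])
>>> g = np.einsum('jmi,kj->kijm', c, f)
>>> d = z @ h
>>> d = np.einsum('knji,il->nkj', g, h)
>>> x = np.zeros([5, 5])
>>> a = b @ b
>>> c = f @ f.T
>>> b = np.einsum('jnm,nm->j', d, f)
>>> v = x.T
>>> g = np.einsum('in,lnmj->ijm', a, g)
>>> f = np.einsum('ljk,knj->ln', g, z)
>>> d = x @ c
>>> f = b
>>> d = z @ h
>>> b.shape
(3,)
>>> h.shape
(2, 2)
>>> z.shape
(29, 29, 2)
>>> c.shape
(5, 5)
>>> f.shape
(3,)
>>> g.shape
(3, 2, 29)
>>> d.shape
(29, 29, 2)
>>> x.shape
(5, 5)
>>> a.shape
(3, 3)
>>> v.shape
(5, 5)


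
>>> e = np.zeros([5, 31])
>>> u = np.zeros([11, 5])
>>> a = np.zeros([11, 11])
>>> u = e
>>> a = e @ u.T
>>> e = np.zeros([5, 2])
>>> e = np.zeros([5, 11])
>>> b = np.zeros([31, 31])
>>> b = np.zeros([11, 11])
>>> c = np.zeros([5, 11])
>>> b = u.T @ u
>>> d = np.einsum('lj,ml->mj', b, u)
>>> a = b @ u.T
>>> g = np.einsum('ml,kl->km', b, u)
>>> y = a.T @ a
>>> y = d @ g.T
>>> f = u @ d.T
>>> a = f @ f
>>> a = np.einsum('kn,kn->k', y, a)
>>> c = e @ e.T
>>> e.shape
(5, 11)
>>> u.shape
(5, 31)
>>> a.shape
(5,)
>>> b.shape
(31, 31)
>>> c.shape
(5, 5)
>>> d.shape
(5, 31)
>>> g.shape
(5, 31)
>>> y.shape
(5, 5)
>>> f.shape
(5, 5)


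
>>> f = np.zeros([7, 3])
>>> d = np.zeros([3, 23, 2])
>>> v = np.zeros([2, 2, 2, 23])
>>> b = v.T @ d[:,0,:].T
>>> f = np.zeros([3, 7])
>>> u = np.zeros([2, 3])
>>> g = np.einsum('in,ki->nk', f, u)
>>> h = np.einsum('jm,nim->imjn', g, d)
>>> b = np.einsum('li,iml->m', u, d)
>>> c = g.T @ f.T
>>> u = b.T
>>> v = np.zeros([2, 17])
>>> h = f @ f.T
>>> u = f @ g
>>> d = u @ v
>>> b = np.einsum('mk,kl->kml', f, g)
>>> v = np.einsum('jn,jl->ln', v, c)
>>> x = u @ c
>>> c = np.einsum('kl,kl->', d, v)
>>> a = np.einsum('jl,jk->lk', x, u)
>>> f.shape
(3, 7)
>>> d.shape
(3, 17)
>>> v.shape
(3, 17)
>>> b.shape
(7, 3, 2)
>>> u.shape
(3, 2)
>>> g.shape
(7, 2)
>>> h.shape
(3, 3)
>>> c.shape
()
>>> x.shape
(3, 3)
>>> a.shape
(3, 2)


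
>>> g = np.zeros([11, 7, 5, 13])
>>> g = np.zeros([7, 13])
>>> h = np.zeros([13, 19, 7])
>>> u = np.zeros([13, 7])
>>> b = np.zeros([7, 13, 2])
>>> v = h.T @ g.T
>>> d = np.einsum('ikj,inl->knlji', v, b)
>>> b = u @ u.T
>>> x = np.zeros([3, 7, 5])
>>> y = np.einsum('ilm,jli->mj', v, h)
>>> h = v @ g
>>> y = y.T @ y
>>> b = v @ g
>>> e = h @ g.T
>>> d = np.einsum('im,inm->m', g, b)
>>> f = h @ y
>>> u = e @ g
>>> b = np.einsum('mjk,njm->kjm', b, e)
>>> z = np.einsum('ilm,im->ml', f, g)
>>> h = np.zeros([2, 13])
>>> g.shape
(7, 13)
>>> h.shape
(2, 13)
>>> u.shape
(7, 19, 13)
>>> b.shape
(13, 19, 7)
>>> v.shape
(7, 19, 7)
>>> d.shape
(13,)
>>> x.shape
(3, 7, 5)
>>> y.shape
(13, 13)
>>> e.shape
(7, 19, 7)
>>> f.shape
(7, 19, 13)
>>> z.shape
(13, 19)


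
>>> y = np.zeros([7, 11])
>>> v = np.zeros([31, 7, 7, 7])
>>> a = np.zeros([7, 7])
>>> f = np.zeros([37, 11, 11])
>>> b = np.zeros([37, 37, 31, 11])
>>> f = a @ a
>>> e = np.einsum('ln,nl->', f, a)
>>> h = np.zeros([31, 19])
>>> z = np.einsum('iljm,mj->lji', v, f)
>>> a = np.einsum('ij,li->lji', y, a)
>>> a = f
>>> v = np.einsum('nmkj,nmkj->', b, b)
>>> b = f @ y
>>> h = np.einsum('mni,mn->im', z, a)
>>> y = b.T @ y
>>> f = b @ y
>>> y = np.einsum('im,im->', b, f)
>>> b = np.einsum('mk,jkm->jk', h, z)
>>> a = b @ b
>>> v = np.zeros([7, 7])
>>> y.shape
()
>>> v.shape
(7, 7)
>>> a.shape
(7, 7)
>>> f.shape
(7, 11)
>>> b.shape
(7, 7)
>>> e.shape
()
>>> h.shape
(31, 7)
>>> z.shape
(7, 7, 31)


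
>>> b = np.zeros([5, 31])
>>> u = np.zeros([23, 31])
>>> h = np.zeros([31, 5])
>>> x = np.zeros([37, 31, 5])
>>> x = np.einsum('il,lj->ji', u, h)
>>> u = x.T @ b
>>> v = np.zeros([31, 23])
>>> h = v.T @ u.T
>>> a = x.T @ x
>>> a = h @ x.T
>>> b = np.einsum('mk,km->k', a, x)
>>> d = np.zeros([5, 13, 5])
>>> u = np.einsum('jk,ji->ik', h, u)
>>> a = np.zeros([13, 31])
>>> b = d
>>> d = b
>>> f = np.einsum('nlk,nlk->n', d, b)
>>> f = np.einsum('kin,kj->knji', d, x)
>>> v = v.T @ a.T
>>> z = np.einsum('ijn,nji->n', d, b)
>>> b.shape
(5, 13, 5)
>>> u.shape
(31, 23)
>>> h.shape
(23, 23)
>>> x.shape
(5, 23)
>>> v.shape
(23, 13)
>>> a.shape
(13, 31)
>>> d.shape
(5, 13, 5)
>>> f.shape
(5, 5, 23, 13)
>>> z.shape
(5,)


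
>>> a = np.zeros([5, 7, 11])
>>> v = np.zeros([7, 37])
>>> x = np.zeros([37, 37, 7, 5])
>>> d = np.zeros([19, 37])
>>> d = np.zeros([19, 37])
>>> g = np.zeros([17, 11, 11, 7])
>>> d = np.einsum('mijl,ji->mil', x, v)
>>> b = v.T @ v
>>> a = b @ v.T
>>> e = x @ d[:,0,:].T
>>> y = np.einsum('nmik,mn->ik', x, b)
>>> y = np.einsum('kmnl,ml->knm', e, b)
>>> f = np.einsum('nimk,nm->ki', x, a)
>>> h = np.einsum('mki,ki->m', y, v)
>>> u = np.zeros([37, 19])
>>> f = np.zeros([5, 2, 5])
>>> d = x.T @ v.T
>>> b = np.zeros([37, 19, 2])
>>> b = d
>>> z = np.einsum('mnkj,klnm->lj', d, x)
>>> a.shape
(37, 7)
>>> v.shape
(7, 37)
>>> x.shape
(37, 37, 7, 5)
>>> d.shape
(5, 7, 37, 7)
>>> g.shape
(17, 11, 11, 7)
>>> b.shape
(5, 7, 37, 7)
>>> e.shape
(37, 37, 7, 37)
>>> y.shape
(37, 7, 37)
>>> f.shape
(5, 2, 5)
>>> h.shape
(37,)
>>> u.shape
(37, 19)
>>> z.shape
(37, 7)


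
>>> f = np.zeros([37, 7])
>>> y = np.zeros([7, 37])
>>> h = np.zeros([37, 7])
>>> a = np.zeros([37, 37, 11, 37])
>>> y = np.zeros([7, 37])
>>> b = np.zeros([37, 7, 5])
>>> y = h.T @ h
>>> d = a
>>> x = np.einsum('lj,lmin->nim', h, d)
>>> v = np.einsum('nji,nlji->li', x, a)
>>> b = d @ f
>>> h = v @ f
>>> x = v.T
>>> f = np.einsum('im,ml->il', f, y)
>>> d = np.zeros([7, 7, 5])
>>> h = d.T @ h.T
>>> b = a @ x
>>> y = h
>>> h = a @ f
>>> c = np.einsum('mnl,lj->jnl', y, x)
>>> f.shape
(37, 7)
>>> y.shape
(5, 7, 37)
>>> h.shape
(37, 37, 11, 7)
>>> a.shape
(37, 37, 11, 37)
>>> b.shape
(37, 37, 11, 37)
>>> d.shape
(7, 7, 5)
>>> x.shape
(37, 37)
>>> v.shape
(37, 37)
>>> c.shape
(37, 7, 37)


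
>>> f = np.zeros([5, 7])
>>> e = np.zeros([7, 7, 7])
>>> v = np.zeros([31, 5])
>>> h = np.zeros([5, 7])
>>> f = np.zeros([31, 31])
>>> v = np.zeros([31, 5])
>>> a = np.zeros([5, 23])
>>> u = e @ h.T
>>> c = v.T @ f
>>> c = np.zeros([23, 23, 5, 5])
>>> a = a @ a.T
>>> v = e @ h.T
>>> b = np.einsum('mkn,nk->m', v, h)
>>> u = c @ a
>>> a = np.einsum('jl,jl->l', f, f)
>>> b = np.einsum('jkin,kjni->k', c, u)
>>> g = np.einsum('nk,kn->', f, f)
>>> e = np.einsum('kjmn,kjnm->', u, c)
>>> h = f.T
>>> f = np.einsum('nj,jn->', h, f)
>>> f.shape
()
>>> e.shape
()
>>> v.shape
(7, 7, 5)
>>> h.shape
(31, 31)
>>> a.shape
(31,)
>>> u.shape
(23, 23, 5, 5)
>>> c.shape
(23, 23, 5, 5)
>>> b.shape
(23,)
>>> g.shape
()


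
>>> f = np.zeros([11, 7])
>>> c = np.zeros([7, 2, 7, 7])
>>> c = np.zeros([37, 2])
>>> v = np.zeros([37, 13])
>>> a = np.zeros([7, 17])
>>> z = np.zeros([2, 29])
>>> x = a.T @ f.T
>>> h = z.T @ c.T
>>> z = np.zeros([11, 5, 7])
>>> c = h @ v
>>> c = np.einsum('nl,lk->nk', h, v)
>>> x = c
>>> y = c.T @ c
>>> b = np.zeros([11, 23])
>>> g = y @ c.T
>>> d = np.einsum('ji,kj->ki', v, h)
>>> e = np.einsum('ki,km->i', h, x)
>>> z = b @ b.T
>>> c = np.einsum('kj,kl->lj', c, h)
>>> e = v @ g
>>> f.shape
(11, 7)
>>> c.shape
(37, 13)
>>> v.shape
(37, 13)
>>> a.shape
(7, 17)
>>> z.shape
(11, 11)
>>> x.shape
(29, 13)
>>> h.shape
(29, 37)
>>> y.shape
(13, 13)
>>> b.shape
(11, 23)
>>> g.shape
(13, 29)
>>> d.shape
(29, 13)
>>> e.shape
(37, 29)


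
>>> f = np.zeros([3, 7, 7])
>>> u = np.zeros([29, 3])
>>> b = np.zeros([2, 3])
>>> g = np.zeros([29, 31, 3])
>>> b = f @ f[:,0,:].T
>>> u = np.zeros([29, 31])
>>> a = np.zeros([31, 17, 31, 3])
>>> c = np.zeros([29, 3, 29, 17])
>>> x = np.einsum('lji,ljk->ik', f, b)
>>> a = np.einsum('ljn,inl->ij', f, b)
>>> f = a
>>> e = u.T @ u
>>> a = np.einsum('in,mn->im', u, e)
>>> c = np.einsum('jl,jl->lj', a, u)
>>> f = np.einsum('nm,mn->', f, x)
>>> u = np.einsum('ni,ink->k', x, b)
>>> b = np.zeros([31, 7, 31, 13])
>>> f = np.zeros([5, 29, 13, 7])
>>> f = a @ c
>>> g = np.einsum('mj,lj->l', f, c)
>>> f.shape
(29, 29)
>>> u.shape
(3,)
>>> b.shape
(31, 7, 31, 13)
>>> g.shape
(31,)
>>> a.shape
(29, 31)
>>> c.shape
(31, 29)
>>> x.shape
(7, 3)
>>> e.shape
(31, 31)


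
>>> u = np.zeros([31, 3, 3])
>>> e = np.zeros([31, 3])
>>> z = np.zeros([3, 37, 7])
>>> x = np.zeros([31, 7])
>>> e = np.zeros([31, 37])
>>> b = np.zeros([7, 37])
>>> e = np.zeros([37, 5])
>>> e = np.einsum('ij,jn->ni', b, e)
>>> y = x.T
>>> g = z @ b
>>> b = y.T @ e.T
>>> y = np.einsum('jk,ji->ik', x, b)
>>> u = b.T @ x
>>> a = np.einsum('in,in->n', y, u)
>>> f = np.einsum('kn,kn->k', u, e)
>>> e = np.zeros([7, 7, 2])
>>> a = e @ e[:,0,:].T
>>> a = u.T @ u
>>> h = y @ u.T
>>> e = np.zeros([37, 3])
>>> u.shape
(5, 7)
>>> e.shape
(37, 3)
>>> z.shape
(3, 37, 7)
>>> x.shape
(31, 7)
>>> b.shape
(31, 5)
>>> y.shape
(5, 7)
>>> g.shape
(3, 37, 37)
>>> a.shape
(7, 7)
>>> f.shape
(5,)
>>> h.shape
(5, 5)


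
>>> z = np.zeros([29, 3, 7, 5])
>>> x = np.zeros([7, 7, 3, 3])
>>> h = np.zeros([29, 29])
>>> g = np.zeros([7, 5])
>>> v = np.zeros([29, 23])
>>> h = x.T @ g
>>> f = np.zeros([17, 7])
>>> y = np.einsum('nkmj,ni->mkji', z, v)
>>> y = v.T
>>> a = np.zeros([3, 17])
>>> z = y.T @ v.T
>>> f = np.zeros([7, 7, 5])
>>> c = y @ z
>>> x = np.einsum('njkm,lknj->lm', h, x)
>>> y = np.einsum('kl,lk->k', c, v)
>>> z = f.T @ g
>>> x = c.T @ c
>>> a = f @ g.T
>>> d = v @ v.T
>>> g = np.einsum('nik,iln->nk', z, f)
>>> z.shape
(5, 7, 5)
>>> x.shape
(29, 29)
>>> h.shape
(3, 3, 7, 5)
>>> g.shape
(5, 5)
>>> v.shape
(29, 23)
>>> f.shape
(7, 7, 5)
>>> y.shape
(23,)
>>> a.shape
(7, 7, 7)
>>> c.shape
(23, 29)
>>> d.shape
(29, 29)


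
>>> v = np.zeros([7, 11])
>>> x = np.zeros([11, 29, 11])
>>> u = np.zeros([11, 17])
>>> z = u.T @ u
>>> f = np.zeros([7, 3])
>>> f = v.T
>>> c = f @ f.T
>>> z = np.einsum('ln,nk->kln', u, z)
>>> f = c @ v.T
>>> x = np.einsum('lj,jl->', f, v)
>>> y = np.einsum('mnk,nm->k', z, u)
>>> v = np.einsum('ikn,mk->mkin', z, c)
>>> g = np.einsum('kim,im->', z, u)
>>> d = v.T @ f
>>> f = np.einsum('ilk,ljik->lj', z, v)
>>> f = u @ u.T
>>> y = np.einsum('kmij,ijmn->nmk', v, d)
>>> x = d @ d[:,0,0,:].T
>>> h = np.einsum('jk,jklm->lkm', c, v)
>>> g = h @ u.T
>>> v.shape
(11, 11, 17, 17)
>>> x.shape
(17, 17, 11, 17)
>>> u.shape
(11, 17)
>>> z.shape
(17, 11, 17)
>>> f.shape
(11, 11)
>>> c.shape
(11, 11)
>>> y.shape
(7, 11, 11)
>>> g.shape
(17, 11, 11)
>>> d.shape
(17, 17, 11, 7)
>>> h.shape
(17, 11, 17)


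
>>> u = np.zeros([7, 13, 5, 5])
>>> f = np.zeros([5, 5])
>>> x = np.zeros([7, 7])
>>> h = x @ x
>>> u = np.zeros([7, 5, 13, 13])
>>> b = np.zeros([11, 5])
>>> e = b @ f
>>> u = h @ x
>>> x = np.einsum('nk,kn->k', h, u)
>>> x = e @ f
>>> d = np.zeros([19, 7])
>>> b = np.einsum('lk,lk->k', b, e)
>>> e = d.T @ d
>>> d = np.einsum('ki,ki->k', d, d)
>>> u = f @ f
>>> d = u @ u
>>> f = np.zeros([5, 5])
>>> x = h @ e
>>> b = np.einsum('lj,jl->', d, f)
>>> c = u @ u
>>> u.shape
(5, 5)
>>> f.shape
(5, 5)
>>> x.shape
(7, 7)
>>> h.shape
(7, 7)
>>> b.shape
()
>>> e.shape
(7, 7)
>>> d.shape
(5, 5)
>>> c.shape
(5, 5)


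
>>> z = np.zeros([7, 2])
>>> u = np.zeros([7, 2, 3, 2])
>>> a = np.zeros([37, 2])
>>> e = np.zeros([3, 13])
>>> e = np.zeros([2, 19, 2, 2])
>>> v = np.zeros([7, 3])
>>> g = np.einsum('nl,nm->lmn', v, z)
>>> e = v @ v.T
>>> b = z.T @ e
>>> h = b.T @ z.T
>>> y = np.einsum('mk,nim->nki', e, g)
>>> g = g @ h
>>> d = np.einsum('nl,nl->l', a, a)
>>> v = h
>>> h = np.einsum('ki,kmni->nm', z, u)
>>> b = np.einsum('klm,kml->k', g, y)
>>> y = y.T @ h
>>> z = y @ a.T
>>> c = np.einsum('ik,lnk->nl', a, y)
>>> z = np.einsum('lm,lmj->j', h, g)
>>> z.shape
(7,)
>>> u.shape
(7, 2, 3, 2)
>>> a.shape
(37, 2)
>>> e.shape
(7, 7)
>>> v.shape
(7, 7)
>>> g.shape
(3, 2, 7)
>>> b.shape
(3,)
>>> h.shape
(3, 2)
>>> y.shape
(2, 7, 2)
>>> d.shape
(2,)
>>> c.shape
(7, 2)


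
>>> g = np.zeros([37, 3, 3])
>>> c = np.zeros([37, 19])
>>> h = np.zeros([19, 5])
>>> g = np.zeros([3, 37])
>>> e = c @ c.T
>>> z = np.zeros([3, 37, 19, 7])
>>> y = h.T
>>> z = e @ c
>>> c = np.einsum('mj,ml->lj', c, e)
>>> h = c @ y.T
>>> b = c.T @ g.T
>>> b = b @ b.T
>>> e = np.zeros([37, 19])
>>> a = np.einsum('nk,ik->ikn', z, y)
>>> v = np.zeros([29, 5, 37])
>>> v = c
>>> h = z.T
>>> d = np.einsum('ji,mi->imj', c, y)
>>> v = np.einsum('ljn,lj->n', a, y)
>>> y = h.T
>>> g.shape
(3, 37)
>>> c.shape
(37, 19)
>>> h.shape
(19, 37)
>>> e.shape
(37, 19)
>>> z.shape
(37, 19)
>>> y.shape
(37, 19)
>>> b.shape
(19, 19)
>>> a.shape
(5, 19, 37)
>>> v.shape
(37,)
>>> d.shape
(19, 5, 37)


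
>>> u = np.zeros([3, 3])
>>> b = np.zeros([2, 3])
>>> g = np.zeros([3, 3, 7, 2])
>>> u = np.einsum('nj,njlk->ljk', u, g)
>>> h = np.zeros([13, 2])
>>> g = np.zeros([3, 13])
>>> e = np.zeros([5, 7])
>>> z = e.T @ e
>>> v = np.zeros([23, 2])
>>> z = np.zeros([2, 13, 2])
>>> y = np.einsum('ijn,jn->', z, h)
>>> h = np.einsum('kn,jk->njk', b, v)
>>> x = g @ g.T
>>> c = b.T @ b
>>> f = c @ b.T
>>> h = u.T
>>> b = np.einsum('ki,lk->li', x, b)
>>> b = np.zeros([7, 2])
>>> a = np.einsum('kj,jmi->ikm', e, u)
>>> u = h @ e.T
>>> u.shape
(2, 3, 5)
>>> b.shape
(7, 2)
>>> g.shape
(3, 13)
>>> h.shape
(2, 3, 7)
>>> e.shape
(5, 7)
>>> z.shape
(2, 13, 2)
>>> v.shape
(23, 2)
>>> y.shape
()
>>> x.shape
(3, 3)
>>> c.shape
(3, 3)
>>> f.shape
(3, 2)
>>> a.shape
(2, 5, 3)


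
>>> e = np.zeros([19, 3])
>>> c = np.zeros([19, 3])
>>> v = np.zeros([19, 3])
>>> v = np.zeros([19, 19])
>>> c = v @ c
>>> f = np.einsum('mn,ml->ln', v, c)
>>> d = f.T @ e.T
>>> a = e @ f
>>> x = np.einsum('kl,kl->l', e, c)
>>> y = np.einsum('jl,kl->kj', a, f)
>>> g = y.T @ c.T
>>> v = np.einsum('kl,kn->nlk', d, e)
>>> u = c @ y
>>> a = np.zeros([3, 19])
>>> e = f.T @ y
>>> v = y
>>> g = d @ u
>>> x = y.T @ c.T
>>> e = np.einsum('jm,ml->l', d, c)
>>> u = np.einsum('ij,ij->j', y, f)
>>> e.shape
(3,)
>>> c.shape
(19, 3)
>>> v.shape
(3, 19)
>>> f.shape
(3, 19)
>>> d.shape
(19, 19)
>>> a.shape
(3, 19)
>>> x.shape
(19, 19)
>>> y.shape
(3, 19)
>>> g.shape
(19, 19)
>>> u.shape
(19,)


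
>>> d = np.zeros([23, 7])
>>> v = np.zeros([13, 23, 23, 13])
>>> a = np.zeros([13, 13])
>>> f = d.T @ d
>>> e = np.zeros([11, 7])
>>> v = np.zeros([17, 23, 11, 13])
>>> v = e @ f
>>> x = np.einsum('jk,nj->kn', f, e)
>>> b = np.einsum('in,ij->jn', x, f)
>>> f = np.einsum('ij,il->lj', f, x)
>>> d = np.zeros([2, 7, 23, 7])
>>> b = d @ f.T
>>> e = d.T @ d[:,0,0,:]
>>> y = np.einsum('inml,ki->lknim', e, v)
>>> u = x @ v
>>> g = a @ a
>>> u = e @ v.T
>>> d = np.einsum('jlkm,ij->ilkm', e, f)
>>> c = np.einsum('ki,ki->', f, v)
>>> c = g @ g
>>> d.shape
(11, 23, 7, 7)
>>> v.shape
(11, 7)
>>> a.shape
(13, 13)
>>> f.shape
(11, 7)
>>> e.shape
(7, 23, 7, 7)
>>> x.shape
(7, 11)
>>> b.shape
(2, 7, 23, 11)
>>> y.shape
(7, 11, 23, 7, 7)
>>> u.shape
(7, 23, 7, 11)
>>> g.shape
(13, 13)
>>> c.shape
(13, 13)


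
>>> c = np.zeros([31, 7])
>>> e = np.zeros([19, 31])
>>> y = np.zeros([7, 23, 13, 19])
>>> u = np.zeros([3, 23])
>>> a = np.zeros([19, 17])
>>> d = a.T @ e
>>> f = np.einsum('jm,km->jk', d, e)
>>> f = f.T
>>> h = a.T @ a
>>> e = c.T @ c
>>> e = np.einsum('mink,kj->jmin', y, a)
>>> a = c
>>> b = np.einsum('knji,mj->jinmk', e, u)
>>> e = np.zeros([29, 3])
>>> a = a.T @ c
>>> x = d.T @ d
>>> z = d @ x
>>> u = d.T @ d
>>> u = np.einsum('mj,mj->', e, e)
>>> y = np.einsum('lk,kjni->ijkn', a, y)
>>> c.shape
(31, 7)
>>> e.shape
(29, 3)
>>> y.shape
(19, 23, 7, 13)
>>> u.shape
()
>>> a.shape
(7, 7)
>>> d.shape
(17, 31)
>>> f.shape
(19, 17)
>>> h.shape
(17, 17)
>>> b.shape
(23, 13, 7, 3, 17)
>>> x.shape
(31, 31)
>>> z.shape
(17, 31)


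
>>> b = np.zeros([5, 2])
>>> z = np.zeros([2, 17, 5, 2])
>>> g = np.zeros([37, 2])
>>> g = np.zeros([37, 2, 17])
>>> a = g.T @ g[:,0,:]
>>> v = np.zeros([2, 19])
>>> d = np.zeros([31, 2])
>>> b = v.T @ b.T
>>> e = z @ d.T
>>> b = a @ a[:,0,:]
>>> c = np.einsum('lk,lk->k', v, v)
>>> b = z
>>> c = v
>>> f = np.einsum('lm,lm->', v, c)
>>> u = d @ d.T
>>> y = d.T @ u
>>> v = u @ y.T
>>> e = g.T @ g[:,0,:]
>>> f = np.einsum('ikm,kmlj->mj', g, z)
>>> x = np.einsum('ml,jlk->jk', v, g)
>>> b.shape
(2, 17, 5, 2)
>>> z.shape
(2, 17, 5, 2)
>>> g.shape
(37, 2, 17)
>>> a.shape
(17, 2, 17)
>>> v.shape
(31, 2)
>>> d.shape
(31, 2)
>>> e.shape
(17, 2, 17)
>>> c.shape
(2, 19)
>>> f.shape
(17, 2)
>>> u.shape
(31, 31)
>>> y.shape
(2, 31)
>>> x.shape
(37, 17)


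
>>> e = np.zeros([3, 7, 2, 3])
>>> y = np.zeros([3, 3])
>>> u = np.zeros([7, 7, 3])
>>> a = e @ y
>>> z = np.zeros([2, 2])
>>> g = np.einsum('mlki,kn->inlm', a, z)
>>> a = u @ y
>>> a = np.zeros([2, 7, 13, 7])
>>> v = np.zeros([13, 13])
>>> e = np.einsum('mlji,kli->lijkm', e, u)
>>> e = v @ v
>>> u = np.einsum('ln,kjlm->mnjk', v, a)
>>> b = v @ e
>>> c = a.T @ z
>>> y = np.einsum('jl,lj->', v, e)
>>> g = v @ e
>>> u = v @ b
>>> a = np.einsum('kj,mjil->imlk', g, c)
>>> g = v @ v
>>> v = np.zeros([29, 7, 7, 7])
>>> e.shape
(13, 13)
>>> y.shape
()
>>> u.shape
(13, 13)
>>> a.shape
(7, 7, 2, 13)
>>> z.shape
(2, 2)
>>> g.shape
(13, 13)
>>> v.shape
(29, 7, 7, 7)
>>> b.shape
(13, 13)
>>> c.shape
(7, 13, 7, 2)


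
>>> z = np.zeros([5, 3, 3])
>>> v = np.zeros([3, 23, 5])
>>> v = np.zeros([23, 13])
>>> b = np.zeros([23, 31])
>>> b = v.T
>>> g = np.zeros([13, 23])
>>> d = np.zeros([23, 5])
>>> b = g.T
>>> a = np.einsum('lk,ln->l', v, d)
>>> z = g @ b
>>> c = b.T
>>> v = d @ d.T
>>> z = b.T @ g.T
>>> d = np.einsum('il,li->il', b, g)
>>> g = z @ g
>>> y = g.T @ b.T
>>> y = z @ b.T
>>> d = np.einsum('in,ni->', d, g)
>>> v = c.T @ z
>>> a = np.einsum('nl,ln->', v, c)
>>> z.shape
(13, 13)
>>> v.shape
(23, 13)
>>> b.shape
(23, 13)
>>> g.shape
(13, 23)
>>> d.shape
()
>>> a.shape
()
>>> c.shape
(13, 23)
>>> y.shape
(13, 23)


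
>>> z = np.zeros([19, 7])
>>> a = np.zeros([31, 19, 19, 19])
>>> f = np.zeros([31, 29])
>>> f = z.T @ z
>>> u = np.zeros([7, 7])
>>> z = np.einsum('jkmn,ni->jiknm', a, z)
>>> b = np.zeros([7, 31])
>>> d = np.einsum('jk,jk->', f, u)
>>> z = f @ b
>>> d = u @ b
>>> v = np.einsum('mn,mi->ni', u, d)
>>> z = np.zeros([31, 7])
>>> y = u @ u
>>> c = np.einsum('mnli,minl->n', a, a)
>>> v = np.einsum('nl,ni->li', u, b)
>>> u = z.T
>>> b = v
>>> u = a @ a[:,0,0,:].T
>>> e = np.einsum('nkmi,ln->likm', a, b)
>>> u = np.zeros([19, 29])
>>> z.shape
(31, 7)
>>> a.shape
(31, 19, 19, 19)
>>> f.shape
(7, 7)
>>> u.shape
(19, 29)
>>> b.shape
(7, 31)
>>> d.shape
(7, 31)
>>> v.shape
(7, 31)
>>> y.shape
(7, 7)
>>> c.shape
(19,)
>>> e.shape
(7, 19, 19, 19)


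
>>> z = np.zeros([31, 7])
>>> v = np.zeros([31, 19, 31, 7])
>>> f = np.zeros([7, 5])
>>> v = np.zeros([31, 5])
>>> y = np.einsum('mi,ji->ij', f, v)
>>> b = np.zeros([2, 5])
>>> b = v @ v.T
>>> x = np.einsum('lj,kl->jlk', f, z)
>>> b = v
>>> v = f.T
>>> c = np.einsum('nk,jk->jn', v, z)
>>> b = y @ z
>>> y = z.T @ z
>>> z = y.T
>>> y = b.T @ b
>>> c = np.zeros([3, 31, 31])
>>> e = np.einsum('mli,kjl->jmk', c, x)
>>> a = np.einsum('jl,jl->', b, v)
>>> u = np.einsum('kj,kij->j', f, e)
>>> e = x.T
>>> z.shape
(7, 7)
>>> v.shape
(5, 7)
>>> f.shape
(7, 5)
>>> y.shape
(7, 7)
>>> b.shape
(5, 7)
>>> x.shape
(5, 7, 31)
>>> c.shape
(3, 31, 31)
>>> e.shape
(31, 7, 5)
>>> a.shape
()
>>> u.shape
(5,)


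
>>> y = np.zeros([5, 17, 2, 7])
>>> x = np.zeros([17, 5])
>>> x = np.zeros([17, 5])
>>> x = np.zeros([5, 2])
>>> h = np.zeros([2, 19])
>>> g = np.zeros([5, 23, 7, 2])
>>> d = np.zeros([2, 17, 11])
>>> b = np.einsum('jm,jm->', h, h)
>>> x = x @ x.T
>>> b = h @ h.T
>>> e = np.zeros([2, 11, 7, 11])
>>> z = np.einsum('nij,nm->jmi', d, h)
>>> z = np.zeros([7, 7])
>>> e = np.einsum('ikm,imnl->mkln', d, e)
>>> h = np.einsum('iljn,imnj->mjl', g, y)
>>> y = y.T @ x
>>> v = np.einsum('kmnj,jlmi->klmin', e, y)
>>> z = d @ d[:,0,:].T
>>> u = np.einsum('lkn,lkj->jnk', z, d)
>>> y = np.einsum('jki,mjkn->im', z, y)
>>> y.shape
(2, 7)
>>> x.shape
(5, 5)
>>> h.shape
(17, 7, 23)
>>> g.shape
(5, 23, 7, 2)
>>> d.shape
(2, 17, 11)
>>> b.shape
(2, 2)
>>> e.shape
(11, 17, 11, 7)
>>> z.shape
(2, 17, 2)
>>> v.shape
(11, 2, 17, 5, 11)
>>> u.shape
(11, 2, 17)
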